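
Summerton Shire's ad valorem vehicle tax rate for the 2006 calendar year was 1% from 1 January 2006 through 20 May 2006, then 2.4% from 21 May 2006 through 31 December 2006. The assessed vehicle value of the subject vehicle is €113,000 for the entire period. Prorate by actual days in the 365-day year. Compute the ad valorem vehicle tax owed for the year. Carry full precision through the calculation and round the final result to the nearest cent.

1 January – 20 May 2006: 140 days at 1% → €113,000 × 1% × 140/365 = €433.4247
21 May – 31 December 2006: 225 days at 2.4% → €113,000 × 2.4% × 225/365 = €1,671.7808
Total = €2,105.2055

€2,105.21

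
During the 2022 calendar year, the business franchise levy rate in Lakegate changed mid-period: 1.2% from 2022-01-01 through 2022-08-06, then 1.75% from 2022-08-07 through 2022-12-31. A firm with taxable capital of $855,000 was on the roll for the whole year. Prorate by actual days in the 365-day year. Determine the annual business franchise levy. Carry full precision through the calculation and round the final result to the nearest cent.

2022-01-01 to 2022-08-06: 218 days at 1.2% → $855,000 × 1.2% × 218/365 = $6,127.8904
2022-08-07 to 2022-12-31: 147 days at 1.75% → $855,000 × 1.75% × 147/365 = $6,025.9932
Total = $12,153.8836

$12,153.88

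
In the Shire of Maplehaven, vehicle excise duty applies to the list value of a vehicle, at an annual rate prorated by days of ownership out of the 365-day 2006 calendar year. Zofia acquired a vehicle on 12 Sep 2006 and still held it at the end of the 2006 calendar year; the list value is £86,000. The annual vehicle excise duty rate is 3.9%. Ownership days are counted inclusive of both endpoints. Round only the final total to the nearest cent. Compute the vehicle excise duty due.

Days held (12 Sep – 31 Dec 2006): 111 out of 365
Tax = £86,000 × 3.9% × 111/365 = £1,019.9836

£1,019.98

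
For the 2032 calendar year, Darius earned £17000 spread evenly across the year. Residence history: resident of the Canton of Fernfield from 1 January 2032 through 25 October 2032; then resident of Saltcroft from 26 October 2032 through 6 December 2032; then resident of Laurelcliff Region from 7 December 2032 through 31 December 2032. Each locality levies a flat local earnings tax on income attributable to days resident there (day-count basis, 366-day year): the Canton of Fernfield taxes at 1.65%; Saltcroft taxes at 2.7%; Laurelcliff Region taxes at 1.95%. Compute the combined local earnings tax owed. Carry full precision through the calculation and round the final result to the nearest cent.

The Canton of Fernfield, 1 January – 25 October 2032: 299 days → £17000 × 1.65% × 299/366 = £229.1516
Saltcroft, 26 October – 6 December 2032: 42 days → £17000 × 2.7% × 42/366 = £52.6721
Laurelcliff Region, 7 December – 31 December 2032: 25 days → £17000 × 1.95% × 25/366 = £22.6434
Total = £304.4672

£304.47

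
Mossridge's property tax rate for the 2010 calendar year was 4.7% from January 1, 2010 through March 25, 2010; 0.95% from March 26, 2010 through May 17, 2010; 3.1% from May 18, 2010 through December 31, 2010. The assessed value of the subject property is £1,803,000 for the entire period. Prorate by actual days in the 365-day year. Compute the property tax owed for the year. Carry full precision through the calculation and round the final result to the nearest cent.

£56,903.17

January 1 – March 25, 2010: 84 days at 4.7% → £1,803,000 × 4.7% × 84/365 = £19,502.0384
March 26 – May 17, 2010: 53 days at 0.95% → £1,803,000 × 0.95% × 53/365 = £2,487.1521
May 18 – December 31, 2010: 228 days at 3.1% → £1,803,000 × 3.1% × 228/365 = £34,913.9836
Total = £56,903.1740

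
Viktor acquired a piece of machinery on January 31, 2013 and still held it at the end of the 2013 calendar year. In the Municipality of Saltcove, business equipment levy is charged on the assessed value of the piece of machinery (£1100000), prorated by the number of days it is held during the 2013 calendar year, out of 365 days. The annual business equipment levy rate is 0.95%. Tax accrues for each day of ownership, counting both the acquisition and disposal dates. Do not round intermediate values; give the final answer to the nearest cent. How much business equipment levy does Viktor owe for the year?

Days held (January 31 – December 31, 2013): 335 out of 365
Tax = £1100000 × 0.95% × 335/365 = £9591.0959

£9591.10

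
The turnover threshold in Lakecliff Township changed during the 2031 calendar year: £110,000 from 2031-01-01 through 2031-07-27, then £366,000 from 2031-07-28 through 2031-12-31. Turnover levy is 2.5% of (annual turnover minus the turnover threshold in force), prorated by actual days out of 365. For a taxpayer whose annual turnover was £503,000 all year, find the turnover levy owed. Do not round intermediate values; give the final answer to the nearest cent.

2031-01-01 to 2031-07-27: 208 days, exemption £110,000 → (£503,000 − £110,000) × 2.5% × 208/365 = £5,598.9041
2031-07-28 to 2031-12-31: 157 days, exemption £366,000 → (£503,000 − £366,000) × 2.5% × 157/365 = £1,473.2192
Total = £7,072.1233

£7,072.12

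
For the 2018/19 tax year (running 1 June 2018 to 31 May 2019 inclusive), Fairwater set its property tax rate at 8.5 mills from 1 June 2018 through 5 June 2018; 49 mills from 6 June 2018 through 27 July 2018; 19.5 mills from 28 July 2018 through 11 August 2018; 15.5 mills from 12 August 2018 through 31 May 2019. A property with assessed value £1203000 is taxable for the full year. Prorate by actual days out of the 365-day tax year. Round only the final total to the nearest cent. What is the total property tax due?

1 June – 5 June 2018: 5 days at 8.5 mills → £1203000 × 0.85% × 5/365 = £140.0753
6 June – 27 July 2018: 52 days at 49 mills → £1203000 × 4.9% × 52/365 = £8397.9288
28 July – 11 August 2018: 15 days at 19.5 mills → £1203000 × 1.95% × 15/365 = £964.0479
12 August 2018 – 31 May 2019: 293 days at 15.5 mills → £1203000 × 1.55% × 293/365 = £14968.2863
Total = £24470.3384

£24470.34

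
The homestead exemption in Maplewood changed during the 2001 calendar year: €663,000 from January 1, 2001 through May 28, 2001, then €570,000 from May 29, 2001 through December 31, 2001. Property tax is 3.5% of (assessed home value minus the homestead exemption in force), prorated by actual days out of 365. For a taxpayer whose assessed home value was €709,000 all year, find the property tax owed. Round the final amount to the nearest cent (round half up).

January 1 – May 28, 2001: 148 days, exemption €663,000 → (€709,000 − €663,000) × 3.5% × 148/365 = €652.8219
May 29 – December 31, 2001: 217 days, exemption €570,000 → (€709,000 − €570,000) × 3.5% × 217/365 = €2,892.3425
Total = €3,545.1644

€3,545.16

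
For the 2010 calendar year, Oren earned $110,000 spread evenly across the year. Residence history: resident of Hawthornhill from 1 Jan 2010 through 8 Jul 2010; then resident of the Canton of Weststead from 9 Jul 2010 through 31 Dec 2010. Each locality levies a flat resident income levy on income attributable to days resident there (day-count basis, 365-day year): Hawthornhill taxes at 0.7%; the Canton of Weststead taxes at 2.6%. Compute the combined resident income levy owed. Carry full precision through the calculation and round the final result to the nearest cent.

$1,777.78

Hawthornhill, 1 Jan – 8 Jul 2010: 189 days → $110,000 × 0.7% × 189/365 = $398.7123
The Canton of Weststead, 9 Jul – 31 Dec 2010: 176 days → $110,000 × 2.6% × 176/365 = $1,379.0685
Total = $1,777.7808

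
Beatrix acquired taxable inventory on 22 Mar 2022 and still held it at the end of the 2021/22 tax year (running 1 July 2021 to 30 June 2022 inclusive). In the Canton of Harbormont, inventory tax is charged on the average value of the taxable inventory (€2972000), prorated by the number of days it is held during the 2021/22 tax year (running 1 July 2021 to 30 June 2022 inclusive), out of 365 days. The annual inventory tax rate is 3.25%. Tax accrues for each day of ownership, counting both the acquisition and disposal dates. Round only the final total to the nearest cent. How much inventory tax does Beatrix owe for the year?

€26727.64

Days held (22 Mar – 30 Jun 2022): 101 out of 365
Tax = €2972000 × 3.25% × 101/365 = €26727.6438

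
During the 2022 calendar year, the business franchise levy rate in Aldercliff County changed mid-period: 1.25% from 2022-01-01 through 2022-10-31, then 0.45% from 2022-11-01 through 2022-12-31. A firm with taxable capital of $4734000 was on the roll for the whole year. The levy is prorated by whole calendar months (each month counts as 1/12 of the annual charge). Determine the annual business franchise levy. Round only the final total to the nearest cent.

2022-01-01 to 2022-10-31: 10 months at 1.25% → $4734000 × 1.25% × 10/12 = $49312.5000
2022-11-01 to 2022-12-31: 2 months at 0.45% → $4734000 × 0.45% × 2/12 = $3550.5000
Total = $52863.0000

$52863.00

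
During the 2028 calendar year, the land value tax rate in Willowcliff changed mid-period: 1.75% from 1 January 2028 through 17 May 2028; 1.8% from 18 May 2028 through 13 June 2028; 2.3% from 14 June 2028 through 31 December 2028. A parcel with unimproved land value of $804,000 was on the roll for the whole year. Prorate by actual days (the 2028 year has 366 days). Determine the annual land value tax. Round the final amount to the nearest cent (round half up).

$16,528.13

1 January – 17 May 2028: 138 days at 1.75% → $804,000 × 1.75% × 138/366 = $5,305.0820
18 May – 13 June 2028: 27 days at 1.8% → $804,000 × 1.8% × 27/366 = $1,067.6066
14 June – 31 December 2028: 201 days at 2.3% → $804,000 × 2.3% × 201/366 = $10,155.4426
Total = $16,528.1311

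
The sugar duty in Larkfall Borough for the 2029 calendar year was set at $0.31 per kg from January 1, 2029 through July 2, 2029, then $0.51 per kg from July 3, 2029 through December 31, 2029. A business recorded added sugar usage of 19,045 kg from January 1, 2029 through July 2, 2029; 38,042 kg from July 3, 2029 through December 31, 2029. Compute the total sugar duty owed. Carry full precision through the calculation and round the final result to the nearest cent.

$25305.37

January 1 – July 2, 2029: 19,045 kg at $0.31/kg → $5903.95
July 3 – December 31, 2029: 38,042 kg at $0.51/kg → $19401.42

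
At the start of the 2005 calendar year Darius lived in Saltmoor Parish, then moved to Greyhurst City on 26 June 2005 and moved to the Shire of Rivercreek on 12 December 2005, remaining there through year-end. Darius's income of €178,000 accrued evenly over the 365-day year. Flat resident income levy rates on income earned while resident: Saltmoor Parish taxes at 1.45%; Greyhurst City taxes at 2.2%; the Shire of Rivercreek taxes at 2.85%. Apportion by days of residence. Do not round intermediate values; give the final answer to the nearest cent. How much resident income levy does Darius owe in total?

€3,335.67

Saltmoor Parish, 1 January – 25 June 2005: 176 days → €178,000 × 1.45% × 176/365 = €1,244.5370
Greyhurst City, 26 June – 11 December 2005: 169 days → €178,000 × 2.2% × 169/365 = €1,813.1616
The Shire of Rivercreek, 12 December – 31 December 2005: 20 days → €178,000 × 2.85% × 20/365 = €277.9726
Total = €3,335.6712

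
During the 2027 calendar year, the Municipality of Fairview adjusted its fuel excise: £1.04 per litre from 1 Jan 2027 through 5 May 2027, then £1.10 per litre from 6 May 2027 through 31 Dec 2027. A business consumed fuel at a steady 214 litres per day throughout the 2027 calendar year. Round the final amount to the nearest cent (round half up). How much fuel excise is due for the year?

£84,316.00

1 Jan – 5 May 2027: 125 days × 214 litres/day = 26,750 litres at £1.04/litre → £27,820.00
6 May – 31 Dec 2027: 240 days × 214 litres/day = 51,360 litres at £1.10/litre → £56,496.00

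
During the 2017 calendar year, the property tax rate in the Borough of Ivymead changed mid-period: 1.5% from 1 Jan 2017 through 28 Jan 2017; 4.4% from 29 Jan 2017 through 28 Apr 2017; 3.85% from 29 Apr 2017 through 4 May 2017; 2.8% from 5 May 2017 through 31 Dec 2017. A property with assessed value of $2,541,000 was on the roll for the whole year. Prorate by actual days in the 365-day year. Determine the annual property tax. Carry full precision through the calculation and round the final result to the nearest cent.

1 Jan – 28 Jan 2017: 28 days at 1.5% → $2,541,000 × 1.5% × 28/365 = $2,923.8904
29 Jan – 28 Apr 2017: 90 days at 4.4% → $2,541,000 × 4.4% × 90/365 = $27,568.1096
29 Apr – 4 May 2017: 6 days at 3.85% → $2,541,000 × 3.85% × 6/365 = $1,608.1397
5 May – 31 Dec 2017: 241 days at 2.8% → $2,541,000 × 2.8% × 241/365 = $46,977.1726
Total = $79,077.3123

$79,077.31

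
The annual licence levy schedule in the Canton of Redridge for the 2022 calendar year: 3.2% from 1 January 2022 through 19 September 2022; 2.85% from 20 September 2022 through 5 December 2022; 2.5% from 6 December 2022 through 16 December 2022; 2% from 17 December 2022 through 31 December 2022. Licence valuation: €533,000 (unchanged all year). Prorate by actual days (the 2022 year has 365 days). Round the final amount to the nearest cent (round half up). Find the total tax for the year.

1 January – 19 September 2022: 262 days at 3.2% → €533,000 × 3.2% × 262/365 = €12,242.9370
20 September – 5 December 2022: 77 days at 2.85% → €533,000 × 2.85% × 77/365 = €3,204.5712
6 December – 16 December 2022: 11 days at 2.5% → €533,000 × 2.5% × 11/365 = €401.5753
17 December – 31 December 2022: 15 days at 2% → €533,000 × 2% × 15/365 = €438.0822
Total = €16,287.1658

€16,287.17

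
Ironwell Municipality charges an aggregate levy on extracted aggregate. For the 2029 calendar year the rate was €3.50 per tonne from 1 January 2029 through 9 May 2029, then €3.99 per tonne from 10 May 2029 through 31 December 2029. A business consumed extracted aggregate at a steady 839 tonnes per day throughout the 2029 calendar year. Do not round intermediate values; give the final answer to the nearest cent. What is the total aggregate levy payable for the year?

€1,168,844.46

1 January – 9 May 2029: 129 days × 839 tonnes/day = 108,231 tonnes at €3.50/tonne → €378,808.50
10 May – 31 December 2029: 236 days × 839 tonnes/day = 198,004 tonnes at €3.99/tonne → €790,035.96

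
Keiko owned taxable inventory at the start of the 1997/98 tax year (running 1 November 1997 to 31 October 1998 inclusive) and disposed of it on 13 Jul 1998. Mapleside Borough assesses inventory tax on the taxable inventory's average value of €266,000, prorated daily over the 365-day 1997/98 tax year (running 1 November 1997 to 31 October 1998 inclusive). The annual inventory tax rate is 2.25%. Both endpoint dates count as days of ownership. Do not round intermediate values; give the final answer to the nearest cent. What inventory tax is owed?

€4,181.30

Days held (1 Nov 1997 – 13 Jul 1998): 255 out of 365
Tax = €266,000 × 2.25% × 255/365 = €4,181.3014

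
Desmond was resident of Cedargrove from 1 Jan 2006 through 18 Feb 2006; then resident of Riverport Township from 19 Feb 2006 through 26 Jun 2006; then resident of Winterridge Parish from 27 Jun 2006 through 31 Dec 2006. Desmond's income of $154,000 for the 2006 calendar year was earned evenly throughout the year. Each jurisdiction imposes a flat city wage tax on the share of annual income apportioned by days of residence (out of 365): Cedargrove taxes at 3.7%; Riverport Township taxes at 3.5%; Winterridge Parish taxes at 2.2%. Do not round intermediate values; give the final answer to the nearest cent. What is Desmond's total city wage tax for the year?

$4,400.18

Cedargrove, 1 Jan – 18 Feb 2006: 49 days → $154,000 × 3.7% × 49/365 = $764.9370
Riverport Township, 19 Feb – 26 Jun 2006: 128 days → $154,000 × 3.5% × 128/365 = $1,890.1918
Winterridge Parish, 27 Jun – 31 Dec 2006: 188 days → $154,000 × 2.2% × 188/365 = $1,745.0521
Total = $4,400.1808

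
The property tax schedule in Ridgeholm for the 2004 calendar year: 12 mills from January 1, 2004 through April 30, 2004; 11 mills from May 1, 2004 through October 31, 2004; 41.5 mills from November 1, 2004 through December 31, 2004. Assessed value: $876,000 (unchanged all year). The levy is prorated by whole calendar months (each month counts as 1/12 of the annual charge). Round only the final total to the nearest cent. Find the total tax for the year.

January 1 – April 30, 2004: 4 months at 12 mills → $876,000 × 1.2% × 4/12 = $3,504.0000
May 1 – October 31, 2004: 6 months at 11 mills → $876,000 × 1.1% × 6/12 = $4,818.0000
November 1 – December 31, 2004: 2 months at 41.5 mills → $876,000 × 4.15% × 2/12 = $6,059.0000
Total = $14,381.0000

$14,381.00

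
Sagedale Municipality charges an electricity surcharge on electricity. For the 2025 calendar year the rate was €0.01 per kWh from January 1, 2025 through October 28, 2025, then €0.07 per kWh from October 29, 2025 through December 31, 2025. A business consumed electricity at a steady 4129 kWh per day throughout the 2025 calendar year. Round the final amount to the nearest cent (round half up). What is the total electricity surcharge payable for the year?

€30926.21

January 1 – October 28, 2025: 301 days × 4129 kWh/day = 1,242,829 kWh at €0.01/kWh → €12428.29
October 29 – December 31, 2025: 64 days × 4129 kWh/day = 264,256 kWh at €0.07/kWh → €18497.92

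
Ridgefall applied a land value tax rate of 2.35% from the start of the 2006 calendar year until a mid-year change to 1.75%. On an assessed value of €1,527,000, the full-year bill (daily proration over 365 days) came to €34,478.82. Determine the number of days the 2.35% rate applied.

Let d = days at the first rate; then 365 − d days at the second rate.
€1,527,000 × [2.35%·d + 1.75%·(365−d)] / 365 = €34,478.82
Solving gives d = 309, so the new rate took effect on November 6, 2006.

309 days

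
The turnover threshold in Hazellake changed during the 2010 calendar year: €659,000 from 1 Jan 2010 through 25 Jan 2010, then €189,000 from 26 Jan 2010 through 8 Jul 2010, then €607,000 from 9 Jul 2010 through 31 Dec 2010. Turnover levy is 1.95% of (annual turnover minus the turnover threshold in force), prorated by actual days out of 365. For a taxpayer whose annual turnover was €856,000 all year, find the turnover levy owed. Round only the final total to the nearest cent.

€8,448.42

1 Jan – 25 Jan 2010: 25 days, exemption €659,000 → (€856,000 − €659,000) × 1.95% × 25/365 = €263.1164
26 Jan – 8 Jul 2010: 164 days, exemption €189,000 → (€856,000 − €189,000) × 1.95% × 164/365 = €5,844.0164
9 Jul – 31 Dec 2010: 176 days, exemption €607,000 → (€856,000 − €607,000) × 1.95% × 176/365 = €2,341.2822
Total = €8,448.4151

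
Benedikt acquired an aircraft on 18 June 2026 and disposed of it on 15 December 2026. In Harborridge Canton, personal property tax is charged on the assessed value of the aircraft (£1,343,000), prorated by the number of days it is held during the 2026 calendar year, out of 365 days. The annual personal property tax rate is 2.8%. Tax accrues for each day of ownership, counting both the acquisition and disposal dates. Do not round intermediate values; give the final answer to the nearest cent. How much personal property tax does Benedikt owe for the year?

Days held (18 June – 15 December 2026): 181 out of 365
Tax = £1,343,000 × 2.8% × 181/365 = £18,647.4630

£18,647.46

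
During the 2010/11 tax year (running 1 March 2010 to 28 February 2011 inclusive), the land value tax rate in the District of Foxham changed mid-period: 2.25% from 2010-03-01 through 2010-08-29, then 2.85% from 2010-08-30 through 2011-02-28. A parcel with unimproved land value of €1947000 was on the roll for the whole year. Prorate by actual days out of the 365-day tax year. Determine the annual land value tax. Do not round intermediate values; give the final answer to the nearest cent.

2010-03-01 to 2010-08-29: 182 days at 2.25% → €1947000 × 2.25% × 182/365 = €21843.7397
2010-08-30 to 2011-02-28: 183 days at 2.85% → €1947000 × 2.85% × 183/365 = €27820.7630
Total = €49664.5027

€49664.50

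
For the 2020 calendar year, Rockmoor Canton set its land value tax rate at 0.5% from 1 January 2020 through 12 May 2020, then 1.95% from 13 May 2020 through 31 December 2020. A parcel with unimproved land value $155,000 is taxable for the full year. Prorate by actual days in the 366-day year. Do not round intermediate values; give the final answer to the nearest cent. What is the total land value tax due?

$2,205.79

1 January – 12 May 2020: 133 days at 0.5% → $155,000 × 0.5% × 133/366 = $281.6257
13 May – 31 December 2020: 233 days at 1.95% → $155,000 × 1.95% × 233/366 = $1,924.1598
Total = $2,205.7855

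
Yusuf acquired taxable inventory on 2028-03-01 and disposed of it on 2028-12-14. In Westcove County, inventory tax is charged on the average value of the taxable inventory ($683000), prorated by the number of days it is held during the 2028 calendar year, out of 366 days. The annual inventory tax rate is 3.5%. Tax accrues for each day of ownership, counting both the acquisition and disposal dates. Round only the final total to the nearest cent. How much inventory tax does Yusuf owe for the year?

Days held (2028-03-01 to 2028-12-14): 289 out of 366
Tax = $683000 × 3.5% × 289/366 = $18875.8060

$18875.81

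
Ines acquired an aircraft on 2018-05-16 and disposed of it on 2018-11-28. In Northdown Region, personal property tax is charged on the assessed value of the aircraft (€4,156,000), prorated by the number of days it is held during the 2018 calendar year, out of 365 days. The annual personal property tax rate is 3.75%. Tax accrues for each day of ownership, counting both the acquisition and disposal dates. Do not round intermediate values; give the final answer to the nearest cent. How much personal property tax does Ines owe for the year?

€84,116.30

Days held (2018-05-16 to 2018-11-28): 197 out of 365
Tax = €4,156,000 × 3.75% × 197/365 = €84,116.3014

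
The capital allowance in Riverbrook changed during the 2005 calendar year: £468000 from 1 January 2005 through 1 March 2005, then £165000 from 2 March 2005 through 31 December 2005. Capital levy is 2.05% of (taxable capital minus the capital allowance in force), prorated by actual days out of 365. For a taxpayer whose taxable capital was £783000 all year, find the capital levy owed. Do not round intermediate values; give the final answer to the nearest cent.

1 January – 1 March 2005: 60 days, exemption £468000 → (£783000 − £468000) × 2.05% × 60/365 = £1061.5068
2 March – 31 December 2005: 305 days, exemption £165000 → (£783000 − £165000) × 2.05% × 305/365 = £10586.4247
Total = £11647.9315

£11647.93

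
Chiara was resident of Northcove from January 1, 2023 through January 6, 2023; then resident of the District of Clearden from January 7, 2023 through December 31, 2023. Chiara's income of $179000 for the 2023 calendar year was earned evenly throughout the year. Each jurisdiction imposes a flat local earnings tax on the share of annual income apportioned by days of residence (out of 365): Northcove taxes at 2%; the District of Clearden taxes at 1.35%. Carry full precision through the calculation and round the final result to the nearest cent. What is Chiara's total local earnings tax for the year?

Northcove, January 1 – January 6, 2023: 6 days → $179000 × 2% × 6/365 = $58.8493
The District of Clearden, January 7 – December 31, 2023: 359 days → $179000 × 1.35% × 359/365 = $2376.7767
Total = $2435.6260

$2435.63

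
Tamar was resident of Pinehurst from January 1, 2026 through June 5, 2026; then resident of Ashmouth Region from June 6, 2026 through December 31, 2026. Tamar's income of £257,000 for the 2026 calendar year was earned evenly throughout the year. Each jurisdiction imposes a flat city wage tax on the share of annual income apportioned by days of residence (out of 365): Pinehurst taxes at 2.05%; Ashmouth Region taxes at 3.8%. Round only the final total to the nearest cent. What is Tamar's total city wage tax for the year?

£7,843.78

Pinehurst, January 1 – June 5, 2026: 156 days → £257,000 × 2.05% × 156/365 = £2,251.7425
Ashmouth Region, June 6 – December 31, 2026: 209 days → £257,000 × 3.8% × 209/365 = £5,592.0384
Total = £7,843.7808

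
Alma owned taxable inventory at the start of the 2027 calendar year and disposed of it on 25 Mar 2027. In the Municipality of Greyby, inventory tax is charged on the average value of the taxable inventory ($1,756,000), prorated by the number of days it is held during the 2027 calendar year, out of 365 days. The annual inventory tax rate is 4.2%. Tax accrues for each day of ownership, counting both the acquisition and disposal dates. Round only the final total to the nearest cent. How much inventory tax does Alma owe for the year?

Days held (1 Jan – 25 Mar 2027): 84 out of 365
Tax = $1,756,000 × 4.2% × 84/365 = $16,973.0630

$16,973.06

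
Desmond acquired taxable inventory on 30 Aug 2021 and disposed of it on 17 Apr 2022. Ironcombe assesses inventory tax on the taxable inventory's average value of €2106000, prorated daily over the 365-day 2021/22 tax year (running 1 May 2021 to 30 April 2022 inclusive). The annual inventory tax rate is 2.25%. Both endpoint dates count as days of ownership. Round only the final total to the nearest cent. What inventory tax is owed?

€29988.86

Days held (30 Aug 2021 – 17 Apr 2022): 231 out of 365
Tax = €2106000 × 2.25% × 231/365 = €29988.8630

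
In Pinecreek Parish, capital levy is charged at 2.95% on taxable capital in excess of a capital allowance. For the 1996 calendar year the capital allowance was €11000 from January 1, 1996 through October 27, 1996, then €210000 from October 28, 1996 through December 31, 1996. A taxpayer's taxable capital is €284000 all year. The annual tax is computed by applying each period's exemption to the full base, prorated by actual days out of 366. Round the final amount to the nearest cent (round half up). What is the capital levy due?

€7010.92

January 1 – October 27, 1996: 301 days, exemption €11000 → (€284000 − €11000) × 2.95% × 301/366 = €6623.2336
October 28 – December 31, 1996: 65 days, exemption €210000 → (€284000 − €210000) × 2.95% × 65/366 = €387.6913
Total = €7010.9249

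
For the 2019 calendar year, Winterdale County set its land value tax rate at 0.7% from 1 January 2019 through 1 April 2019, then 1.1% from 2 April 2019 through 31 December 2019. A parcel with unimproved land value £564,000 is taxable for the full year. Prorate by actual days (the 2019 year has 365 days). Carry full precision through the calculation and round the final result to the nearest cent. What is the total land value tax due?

1 January – 1 April 2019: 91 days at 0.7% → £564,000 × 0.7% × 91/365 = £984.2959
2 April – 31 December 2019: 274 days at 1.1% → £564,000 × 1.1% × 274/365 = £4,657.2493
Total = £5,641.5452

£5,641.55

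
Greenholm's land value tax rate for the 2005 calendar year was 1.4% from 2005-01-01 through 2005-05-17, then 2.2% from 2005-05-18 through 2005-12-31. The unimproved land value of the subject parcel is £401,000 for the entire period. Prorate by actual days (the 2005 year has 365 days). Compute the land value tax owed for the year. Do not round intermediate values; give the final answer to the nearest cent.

£7,617.90

2005-01-01 to 2005-05-17: 137 days at 1.4% → £401,000 × 1.4% × 137/365 = £2,107.1726
2005-05-18 to 2005-12-31: 228 days at 2.2% → £401,000 × 2.2% × 228/365 = £5,510.7288
Total = £7,617.9014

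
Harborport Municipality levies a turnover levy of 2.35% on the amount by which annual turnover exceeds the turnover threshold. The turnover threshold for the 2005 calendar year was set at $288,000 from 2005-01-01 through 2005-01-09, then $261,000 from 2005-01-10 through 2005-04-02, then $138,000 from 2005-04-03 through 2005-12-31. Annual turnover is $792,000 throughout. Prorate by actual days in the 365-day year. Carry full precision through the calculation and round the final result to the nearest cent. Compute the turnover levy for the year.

2005-01-01 to 2005-01-09: 9 days, exemption $288,000 → ($792,000 − $288,000) × 2.35% × 9/365 = $292.0438
2005-01-10 to 2005-04-02: 83 days, exemption $261,000 → ($792,000 − $261,000) × 2.35% × 83/365 = $2,837.5767
2005-04-03 to 2005-12-31: 273 days, exemption $138,000 → ($792,000 − $138,000) × 2.35% × 273/365 = $11,495.1699
Total = $14,624.7904

$14,624.79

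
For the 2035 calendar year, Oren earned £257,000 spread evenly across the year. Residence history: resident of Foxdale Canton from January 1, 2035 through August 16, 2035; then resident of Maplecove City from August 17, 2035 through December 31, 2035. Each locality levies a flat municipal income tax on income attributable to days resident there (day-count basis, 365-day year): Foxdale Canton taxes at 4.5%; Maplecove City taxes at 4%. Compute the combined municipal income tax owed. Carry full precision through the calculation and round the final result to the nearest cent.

£11,082.68

Foxdale Canton, January 1 – August 16, 2035: 228 days → £257,000 × 4.5% × 228/365 = £7,224.1644
Maplecove City, August 17 – December 31, 2035: 137 days → £257,000 × 4% × 137/365 = £3,858.5205
Total = £11,082.6849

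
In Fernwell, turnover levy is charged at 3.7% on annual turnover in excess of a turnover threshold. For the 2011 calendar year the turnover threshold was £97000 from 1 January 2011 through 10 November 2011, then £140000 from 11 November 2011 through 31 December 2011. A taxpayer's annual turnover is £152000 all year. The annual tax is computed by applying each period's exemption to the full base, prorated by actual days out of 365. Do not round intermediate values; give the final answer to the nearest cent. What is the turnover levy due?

1 January – 10 November 2011: 314 days, exemption £97000 → (£152000 − £97000) × 3.7% × 314/365 = £1750.6575
11 November – 31 December 2011: 51 days, exemption £140000 → (£152000 − £140000) × 3.7% × 51/365 = £62.0384
Total = £1812.6959

£1812.70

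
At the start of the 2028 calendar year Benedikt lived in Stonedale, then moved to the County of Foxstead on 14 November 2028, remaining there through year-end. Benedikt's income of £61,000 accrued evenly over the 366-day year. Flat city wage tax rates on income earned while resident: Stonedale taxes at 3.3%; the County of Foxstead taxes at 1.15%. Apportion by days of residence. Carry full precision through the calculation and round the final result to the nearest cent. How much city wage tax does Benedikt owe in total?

Stonedale, 1 January – 13 November 2028: 318 days → £61,000 × 3.3% × 318/366 = £1,749.0000
The County of Foxstead, 14 November – 31 December 2028: 48 days → £61,000 × 1.15% × 48/366 = £92.0000
Total = £1,841.0000

£1,841.00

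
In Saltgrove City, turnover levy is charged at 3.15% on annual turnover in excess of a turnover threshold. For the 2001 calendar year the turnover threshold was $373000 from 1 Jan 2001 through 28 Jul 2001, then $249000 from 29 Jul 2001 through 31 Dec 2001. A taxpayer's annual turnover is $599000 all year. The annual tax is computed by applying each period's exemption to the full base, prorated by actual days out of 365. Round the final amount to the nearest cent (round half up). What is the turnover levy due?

1 Jan – 28 Jul 2001: 209 days, exemption $373000 → ($599000 − $373000) × 3.15% × 209/365 = $4076.3589
29 Jul – 31 Dec 2001: 156 days, exemption $249000 → ($599000 − $249000) × 3.15% × 156/365 = $4712.0548
Total = $8788.4137

$8788.41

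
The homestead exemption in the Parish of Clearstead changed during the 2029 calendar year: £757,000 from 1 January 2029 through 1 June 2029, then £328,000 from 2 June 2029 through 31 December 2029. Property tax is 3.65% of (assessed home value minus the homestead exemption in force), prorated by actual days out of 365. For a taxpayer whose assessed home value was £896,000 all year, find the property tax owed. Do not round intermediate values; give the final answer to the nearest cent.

1 January – 1 June 2029: 152 days, exemption £757,000 → (£896,000 − £757,000) × 3.65% × 152/365 = £2,112.8000
2 June – 31 December 2029: 213 days, exemption £328,000 → (£896,000 − £328,000) × 3.65% × 213/365 = £12,098.4000
Total = £14,211.2000

£14,211.20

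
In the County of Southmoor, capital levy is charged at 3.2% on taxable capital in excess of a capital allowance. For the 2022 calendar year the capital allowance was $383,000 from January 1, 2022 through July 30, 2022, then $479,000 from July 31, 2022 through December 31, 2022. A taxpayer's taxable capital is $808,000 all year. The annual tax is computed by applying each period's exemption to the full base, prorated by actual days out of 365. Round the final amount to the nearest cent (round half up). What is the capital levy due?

January 1 – July 30, 2022: 211 days, exemption $383,000 → ($808,000 − $383,000) × 3.2% × 211/365 = $7,861.9178
July 31 – December 31, 2022: 154 days, exemption $479,000 → ($808,000 − $479,000) × 3.2% × 154/365 = $4,441.9507
Total = $12,303.8685

$12,303.87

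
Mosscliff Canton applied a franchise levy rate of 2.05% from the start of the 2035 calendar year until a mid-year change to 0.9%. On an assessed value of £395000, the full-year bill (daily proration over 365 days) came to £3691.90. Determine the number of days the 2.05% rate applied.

Let d = days at the first rate; then 365 − d days at the second rate.
£395000 × [2.05%·d + 0.9%·(365−d)] / 365 = £3691.90
Solving gives d = 11, so the new rate took effect on 12 January 2035.

11 days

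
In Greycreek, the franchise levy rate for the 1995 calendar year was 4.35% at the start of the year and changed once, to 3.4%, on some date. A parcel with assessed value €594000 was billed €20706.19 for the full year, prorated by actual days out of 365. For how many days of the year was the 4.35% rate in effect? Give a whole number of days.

Let d = days at the first rate; then 365 − d days at the second rate.
€594000 × [4.35%·d + 3.4%·(365−d)] / 365 = €20706.19
Solving gives d = 33, so the new rate took effect on 3 Feb 1995.

33 days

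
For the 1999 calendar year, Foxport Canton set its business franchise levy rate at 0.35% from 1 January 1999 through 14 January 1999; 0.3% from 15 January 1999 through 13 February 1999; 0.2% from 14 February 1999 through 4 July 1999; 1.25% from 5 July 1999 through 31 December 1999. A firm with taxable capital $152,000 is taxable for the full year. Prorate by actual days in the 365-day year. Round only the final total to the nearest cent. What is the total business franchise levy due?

1 January – 14 January 1999: 14 days at 0.35% → $152,000 × 0.35% × 14/365 = $20.4055
15 January – 13 February 1999: 30 days at 0.3% → $152,000 × 0.3% × 30/365 = $37.4795
14 February – 4 July 1999: 141 days at 0.2% → $152,000 × 0.2% × 141/365 = $117.4356
5 July – 31 December 1999: 180 days at 1.25% → $152,000 × 1.25% × 180/365 = $936.9863
Total = $1,112.3068

$1,112.31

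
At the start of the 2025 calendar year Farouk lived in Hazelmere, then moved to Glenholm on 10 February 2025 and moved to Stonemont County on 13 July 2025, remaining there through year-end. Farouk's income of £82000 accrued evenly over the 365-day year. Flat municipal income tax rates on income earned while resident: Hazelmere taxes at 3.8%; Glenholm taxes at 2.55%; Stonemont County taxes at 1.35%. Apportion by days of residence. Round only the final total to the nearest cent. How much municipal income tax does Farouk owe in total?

£1739.64

Hazelmere, 1 January – 9 February 2025: 40 days → £82000 × 3.8% × 40/365 = £341.4795
Glenholm, 10 February – 12 July 2025: 153 days → £82000 × 2.55% × 153/365 = £876.5014
Stonemont County, 13 July – 31 December 2025: 172 days → £82000 × 1.35% × 172/365 = £521.6548
Total = £1739.6356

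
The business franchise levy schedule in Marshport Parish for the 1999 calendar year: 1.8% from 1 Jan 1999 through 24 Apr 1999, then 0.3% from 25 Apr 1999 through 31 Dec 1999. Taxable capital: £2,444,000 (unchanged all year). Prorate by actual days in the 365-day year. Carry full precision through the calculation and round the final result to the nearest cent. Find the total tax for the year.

1 Jan – 24 Apr 1999: 114 days at 1.8% → £2,444,000 × 1.8% × 114/365 = £13,739.9671
25 Apr – 31 Dec 1999: 251 days at 0.3% → £2,444,000 × 0.3% × 251/365 = £5,042.0055
Total = £18,781.9726

£18,781.97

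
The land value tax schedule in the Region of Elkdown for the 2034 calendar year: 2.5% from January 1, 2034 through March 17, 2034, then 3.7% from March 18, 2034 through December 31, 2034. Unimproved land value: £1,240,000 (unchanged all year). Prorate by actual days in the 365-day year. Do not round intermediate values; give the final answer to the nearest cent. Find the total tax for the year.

January 1 – March 17, 2034: 76 days at 2.5% → £1,240,000 × 2.5% × 76/365 = £6,454.7945
March 18 – December 31, 2034: 289 days at 3.7% → £1,240,000 × 3.7% × 289/365 = £36,326.9041
Total = £42,781.6986

£42,781.70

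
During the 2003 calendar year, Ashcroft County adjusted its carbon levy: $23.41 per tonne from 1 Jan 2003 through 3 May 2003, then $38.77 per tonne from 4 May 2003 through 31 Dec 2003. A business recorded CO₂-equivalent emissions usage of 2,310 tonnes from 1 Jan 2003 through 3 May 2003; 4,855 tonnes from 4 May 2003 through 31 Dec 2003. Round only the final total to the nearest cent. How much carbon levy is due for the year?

1 Jan – 3 May 2003: 2,310 tonnes at $23.41/tonne → $54077.10
4 May – 31 Dec 2003: 4,855 tonnes at $38.77/tonne → $188228.35

$242305.45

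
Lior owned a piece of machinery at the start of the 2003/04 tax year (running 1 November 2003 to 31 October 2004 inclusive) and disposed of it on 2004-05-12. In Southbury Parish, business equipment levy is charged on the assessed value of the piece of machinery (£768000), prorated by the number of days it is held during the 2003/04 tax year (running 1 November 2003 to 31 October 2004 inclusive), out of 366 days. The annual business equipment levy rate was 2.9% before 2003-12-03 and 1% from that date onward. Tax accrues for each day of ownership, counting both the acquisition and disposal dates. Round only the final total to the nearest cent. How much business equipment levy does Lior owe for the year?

2003-11-01 to 2003-12-02: 32 days at 2.9% → £768000 × 2.9% × 32/366 = £1947.2787
2003-12-03 to 2004-05-12: 162 days at 1% → £768000 × 1% × 162/366 = £3399.3443
Total = £5346.6230

£5346.62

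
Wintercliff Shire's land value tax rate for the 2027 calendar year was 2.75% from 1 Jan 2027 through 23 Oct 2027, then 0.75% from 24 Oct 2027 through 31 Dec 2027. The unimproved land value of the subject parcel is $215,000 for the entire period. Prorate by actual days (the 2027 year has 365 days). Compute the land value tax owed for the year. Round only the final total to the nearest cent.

$5,099.62

1 Jan – 23 Oct 2027: 296 days at 2.75% → $215,000 × 2.75% × 296/365 = $4,794.7945
24 Oct – 31 Dec 2027: 69 days at 0.75% → $215,000 × 0.75% × 69/365 = $304.8288
Total = $5,099.6233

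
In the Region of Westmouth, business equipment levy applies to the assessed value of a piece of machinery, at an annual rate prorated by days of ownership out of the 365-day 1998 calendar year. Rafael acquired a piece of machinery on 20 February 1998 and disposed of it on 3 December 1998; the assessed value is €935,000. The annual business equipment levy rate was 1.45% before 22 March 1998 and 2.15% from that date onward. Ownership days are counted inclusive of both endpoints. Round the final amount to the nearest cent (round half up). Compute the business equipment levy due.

20 February – 21 March 1998: 30 days at 1.45% → €935,000 × 1.45% × 30/365 = €1,114.3151
22 March – 3 December 1998: 257 days at 2.15% → €935,000 × 2.15% × 257/365 = €14,154.3630
Total = €15,268.6781

€15,268.68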